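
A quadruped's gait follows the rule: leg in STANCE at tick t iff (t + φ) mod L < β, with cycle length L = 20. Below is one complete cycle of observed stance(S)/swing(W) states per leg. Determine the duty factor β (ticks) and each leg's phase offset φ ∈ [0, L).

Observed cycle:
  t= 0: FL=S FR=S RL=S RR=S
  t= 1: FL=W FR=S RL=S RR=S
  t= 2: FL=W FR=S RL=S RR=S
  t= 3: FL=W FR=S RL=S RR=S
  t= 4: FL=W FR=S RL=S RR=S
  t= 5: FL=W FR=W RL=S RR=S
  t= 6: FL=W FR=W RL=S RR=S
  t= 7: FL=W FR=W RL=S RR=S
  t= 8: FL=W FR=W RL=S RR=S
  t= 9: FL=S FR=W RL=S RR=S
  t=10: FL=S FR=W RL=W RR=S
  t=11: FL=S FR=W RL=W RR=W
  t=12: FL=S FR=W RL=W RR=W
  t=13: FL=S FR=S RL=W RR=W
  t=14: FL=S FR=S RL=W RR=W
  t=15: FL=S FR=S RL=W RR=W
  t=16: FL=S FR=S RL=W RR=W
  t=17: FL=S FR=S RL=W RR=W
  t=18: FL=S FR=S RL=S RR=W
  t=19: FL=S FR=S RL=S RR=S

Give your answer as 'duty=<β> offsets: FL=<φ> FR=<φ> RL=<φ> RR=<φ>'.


duty β = stance ticks per leg = 12
FL: stance ticks = 12; W→S at t=9 → φ=11
FR: stance ticks = 12; W→S at t=13 → φ=7
RL: stance ticks = 12; W→S at t=18 → φ=2
RR: stance ticks = 12; W→S at t=19 → φ=1

duty=12 offsets: FL=11 FR=7 RL=2 RR=1


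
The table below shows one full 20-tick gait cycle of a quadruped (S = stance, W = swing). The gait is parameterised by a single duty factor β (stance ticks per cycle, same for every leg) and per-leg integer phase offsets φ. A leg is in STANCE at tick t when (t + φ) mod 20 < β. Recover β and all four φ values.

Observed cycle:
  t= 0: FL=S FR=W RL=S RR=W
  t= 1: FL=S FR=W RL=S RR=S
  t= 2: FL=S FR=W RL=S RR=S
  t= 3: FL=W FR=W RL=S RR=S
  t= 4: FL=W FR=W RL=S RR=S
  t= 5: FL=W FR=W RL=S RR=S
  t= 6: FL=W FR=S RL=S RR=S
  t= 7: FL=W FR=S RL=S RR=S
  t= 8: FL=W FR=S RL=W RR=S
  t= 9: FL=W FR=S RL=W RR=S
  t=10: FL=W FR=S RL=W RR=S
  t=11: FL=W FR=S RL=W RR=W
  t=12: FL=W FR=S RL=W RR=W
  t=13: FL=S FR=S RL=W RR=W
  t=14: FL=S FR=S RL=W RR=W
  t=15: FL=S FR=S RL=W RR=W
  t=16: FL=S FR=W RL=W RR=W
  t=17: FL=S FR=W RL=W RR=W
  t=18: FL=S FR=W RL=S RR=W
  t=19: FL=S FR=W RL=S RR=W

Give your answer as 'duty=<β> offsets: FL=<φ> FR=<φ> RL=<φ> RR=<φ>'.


duty β = stance ticks per leg = 10
FL: stance ticks = 10; W→S at t=13 → φ=7
FR: stance ticks = 10; W→S at t=6 → φ=14
RL: stance ticks = 10; W→S at t=18 → φ=2
RR: stance ticks = 10; W→S at t=1 → φ=19

duty=10 offsets: FL=7 FR=14 RL=2 RR=19


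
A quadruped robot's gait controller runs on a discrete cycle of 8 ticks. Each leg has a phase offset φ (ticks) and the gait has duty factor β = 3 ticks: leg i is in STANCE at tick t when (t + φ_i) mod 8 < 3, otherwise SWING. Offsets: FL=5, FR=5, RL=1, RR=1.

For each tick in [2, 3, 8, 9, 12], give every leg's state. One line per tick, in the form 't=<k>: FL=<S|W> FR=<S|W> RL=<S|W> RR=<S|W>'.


t=2: phase=(7,7,3,3) vs β=3 → FL=W FR=W RL=W RR=W
t=3: phase=(0,0,4,4) vs β=3 → FL=S FR=S RL=W RR=W
t=8: phase=(5,5,1,1) vs β=3 → FL=W FR=W RL=S RR=S
t=9: phase=(6,6,2,2) vs β=3 → FL=W FR=W RL=S RR=S
t=12: phase=(1,1,5,5) vs β=3 → FL=S FR=S RL=W RR=W

t=2: FL=W FR=W RL=W RR=W
t=3: FL=S FR=S RL=W RR=W
t=8: FL=W FR=W RL=S RR=S
t=9: FL=W FR=W RL=S RR=S
t=12: FL=S FR=S RL=W RR=W


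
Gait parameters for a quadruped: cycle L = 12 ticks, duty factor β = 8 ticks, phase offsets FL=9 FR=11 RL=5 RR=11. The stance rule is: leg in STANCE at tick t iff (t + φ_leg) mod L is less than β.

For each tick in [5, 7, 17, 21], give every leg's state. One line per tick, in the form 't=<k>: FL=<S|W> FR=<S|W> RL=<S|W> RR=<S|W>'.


t=5: phase=(2,4,10,4) vs β=8 → FL=S FR=S RL=W RR=S
t=7: phase=(4,6,0,6) vs β=8 → FL=S FR=S RL=S RR=S
t=17: phase=(2,4,10,4) vs β=8 → FL=S FR=S RL=W RR=S
t=21: phase=(6,8,2,8) vs β=8 → FL=S FR=W RL=S RR=W

t=5: FL=S FR=S RL=W RR=S
t=7: FL=S FR=S RL=S RR=S
t=17: FL=S FR=S RL=W RR=S
t=21: FL=S FR=W RL=S RR=W


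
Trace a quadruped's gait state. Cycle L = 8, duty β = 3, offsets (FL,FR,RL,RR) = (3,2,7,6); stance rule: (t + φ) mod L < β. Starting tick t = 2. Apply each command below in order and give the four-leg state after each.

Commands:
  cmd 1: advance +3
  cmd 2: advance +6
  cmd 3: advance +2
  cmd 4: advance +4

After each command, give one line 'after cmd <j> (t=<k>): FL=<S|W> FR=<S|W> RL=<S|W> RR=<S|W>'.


start t=2: FL=W FR=W RL=S RR=S
cmd 1: advance +3 → t=5, phase=(0,7,4,3) → FL=S FR=W RL=W RR=W
cmd 2: advance +6 → t=11, phase=(6,5,2,1) → FL=W FR=W RL=S RR=S
cmd 3: advance +2 → t=13, phase=(0,7,4,3) → FL=S FR=W RL=W RR=W
cmd 4: advance +4 → t=17, phase=(4,3,0,7) → FL=W FR=W RL=S RR=W

after cmd 1 (t=5): FL=S FR=W RL=W RR=W
after cmd 2 (t=11): FL=W FR=W RL=S RR=S
after cmd 3 (t=13): FL=S FR=W RL=W RR=W
after cmd 4 (t=17): FL=W FR=W RL=S RR=W


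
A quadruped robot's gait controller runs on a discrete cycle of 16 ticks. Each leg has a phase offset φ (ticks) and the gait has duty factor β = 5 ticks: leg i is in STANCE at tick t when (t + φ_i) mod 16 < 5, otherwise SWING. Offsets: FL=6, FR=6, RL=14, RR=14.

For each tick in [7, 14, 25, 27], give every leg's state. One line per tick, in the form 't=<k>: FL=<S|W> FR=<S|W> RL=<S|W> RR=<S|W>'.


t=7: FL=W FR=W RL=W RR=W
t=14: FL=S FR=S RL=W RR=W
t=25: FL=W FR=W RL=W RR=W
t=27: FL=S FR=S RL=W RR=W

t=7: phase=(13,13,5,5) vs β=5 → FL=W FR=W RL=W RR=W
t=14: phase=(4,4,12,12) vs β=5 → FL=S FR=S RL=W RR=W
t=25: phase=(15,15,7,7) vs β=5 → FL=W FR=W RL=W RR=W
t=27: phase=(1,1,9,9) vs β=5 → FL=S FR=S RL=W RR=W


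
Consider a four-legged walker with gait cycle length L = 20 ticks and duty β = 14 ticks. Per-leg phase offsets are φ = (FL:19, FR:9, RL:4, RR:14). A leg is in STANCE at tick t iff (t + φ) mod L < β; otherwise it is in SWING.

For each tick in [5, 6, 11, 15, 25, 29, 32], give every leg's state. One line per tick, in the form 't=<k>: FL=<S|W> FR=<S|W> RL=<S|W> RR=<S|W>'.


t=5: FL=S FR=W RL=S RR=W
t=6: FL=S FR=W RL=S RR=S
t=11: FL=S FR=S RL=W RR=S
t=15: FL=W FR=S RL=W RR=S
t=25: FL=S FR=W RL=S RR=W
t=29: FL=S FR=W RL=S RR=S
t=32: FL=S FR=S RL=W RR=S

t=5: phase=(4,14,9,19) vs β=14 → FL=S FR=W RL=S RR=W
t=6: phase=(5,15,10,0) vs β=14 → FL=S FR=W RL=S RR=S
t=11: phase=(10,0,15,5) vs β=14 → FL=S FR=S RL=W RR=S
t=15: phase=(14,4,19,9) vs β=14 → FL=W FR=S RL=W RR=S
t=25: phase=(4,14,9,19) vs β=14 → FL=S FR=W RL=S RR=W
t=29: phase=(8,18,13,3) vs β=14 → FL=S FR=W RL=S RR=S
t=32: phase=(11,1,16,6) vs β=14 → FL=S FR=S RL=W RR=S


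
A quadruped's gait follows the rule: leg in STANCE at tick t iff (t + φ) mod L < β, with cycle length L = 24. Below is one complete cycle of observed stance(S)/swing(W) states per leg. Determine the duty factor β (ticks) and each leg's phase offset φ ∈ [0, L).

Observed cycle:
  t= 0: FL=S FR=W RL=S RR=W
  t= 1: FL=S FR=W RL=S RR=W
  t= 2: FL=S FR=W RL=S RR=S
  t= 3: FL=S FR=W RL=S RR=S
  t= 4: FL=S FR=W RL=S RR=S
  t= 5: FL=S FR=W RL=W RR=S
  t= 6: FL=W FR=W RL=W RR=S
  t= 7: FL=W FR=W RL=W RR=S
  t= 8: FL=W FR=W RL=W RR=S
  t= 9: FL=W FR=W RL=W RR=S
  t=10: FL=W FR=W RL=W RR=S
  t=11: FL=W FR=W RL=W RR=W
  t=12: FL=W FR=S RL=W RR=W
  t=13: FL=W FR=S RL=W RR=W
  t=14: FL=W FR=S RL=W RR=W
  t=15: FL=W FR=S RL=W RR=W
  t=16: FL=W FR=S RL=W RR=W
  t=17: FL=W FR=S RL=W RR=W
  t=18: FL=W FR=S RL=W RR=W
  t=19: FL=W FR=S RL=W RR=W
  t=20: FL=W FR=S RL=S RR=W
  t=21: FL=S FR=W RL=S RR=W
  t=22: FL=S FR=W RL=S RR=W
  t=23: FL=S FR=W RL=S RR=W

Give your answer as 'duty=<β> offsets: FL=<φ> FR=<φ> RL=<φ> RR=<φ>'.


duty=9 offsets: FL=3 FR=12 RL=4 RR=22

duty β = stance ticks per leg = 9
FL: stance ticks = 9; W→S at t=21 → φ=3
FR: stance ticks = 9; W→S at t=12 → φ=12
RL: stance ticks = 9; W→S at t=20 → φ=4
RR: stance ticks = 9; W→S at t=2 → φ=22


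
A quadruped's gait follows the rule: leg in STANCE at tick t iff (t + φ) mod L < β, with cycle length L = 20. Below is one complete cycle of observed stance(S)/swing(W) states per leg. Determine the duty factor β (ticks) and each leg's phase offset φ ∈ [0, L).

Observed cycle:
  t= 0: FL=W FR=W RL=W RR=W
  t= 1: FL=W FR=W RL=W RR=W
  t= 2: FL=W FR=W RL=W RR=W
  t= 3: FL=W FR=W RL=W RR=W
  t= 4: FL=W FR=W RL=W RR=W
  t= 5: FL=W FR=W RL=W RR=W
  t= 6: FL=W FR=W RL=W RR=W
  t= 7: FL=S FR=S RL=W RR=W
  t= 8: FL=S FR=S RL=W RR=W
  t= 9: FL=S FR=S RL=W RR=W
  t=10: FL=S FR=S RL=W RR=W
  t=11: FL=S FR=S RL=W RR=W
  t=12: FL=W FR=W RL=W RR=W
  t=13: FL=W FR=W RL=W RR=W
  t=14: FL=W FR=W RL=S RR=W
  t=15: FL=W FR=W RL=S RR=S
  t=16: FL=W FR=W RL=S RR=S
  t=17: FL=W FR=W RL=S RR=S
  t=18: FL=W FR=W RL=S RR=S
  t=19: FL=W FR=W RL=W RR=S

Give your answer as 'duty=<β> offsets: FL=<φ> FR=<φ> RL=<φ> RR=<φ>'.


duty=5 offsets: FL=13 FR=13 RL=6 RR=5

duty β = stance ticks per leg = 5
FL: stance ticks = 5; W→S at t=7 → φ=13
FR: stance ticks = 5; W→S at t=7 → φ=13
RL: stance ticks = 5; W→S at t=14 → φ=6
RR: stance ticks = 5; W→S at t=15 → φ=5


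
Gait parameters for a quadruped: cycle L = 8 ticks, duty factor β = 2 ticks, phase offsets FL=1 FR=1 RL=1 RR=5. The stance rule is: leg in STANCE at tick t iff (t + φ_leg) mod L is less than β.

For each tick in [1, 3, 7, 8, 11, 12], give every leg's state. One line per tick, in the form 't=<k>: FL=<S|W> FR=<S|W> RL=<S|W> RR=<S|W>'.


t=1: phase=(2,2,2,6) vs β=2 → FL=W FR=W RL=W RR=W
t=3: phase=(4,4,4,0) vs β=2 → FL=W FR=W RL=W RR=S
t=7: phase=(0,0,0,4) vs β=2 → FL=S FR=S RL=S RR=W
t=8: phase=(1,1,1,5) vs β=2 → FL=S FR=S RL=S RR=W
t=11: phase=(4,4,4,0) vs β=2 → FL=W FR=W RL=W RR=S
t=12: phase=(5,5,5,1) vs β=2 → FL=W FR=W RL=W RR=S

t=1: FL=W FR=W RL=W RR=W
t=3: FL=W FR=W RL=W RR=S
t=7: FL=S FR=S RL=S RR=W
t=8: FL=S FR=S RL=S RR=W
t=11: FL=W FR=W RL=W RR=S
t=12: FL=W FR=W RL=W RR=S


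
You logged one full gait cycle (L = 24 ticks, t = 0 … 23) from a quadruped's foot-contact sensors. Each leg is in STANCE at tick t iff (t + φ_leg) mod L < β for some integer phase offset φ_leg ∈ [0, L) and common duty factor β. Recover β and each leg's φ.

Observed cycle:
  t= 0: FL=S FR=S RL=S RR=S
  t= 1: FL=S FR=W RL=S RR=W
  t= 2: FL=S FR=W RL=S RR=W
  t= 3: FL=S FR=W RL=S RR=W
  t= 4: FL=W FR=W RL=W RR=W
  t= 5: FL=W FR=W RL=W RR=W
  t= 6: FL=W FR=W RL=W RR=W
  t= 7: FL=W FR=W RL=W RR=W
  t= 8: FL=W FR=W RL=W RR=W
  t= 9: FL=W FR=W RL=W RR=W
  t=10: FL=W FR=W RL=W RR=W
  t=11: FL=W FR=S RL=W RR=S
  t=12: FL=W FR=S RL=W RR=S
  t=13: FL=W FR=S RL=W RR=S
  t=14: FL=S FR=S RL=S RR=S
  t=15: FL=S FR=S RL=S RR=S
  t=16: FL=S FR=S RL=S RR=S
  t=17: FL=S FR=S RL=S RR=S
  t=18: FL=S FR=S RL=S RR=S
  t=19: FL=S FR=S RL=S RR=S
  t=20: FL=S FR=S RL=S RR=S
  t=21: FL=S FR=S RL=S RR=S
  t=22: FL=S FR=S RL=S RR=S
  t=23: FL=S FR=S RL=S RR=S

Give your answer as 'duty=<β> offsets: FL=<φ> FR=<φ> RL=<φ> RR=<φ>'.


duty β = stance ticks per leg = 14
FL: stance ticks = 14; W→S at t=14 → φ=10
FR: stance ticks = 14; W→S at t=11 → φ=13
RL: stance ticks = 14; W→S at t=14 → φ=10
RR: stance ticks = 14; W→S at t=11 → φ=13

duty=14 offsets: FL=10 FR=13 RL=10 RR=13


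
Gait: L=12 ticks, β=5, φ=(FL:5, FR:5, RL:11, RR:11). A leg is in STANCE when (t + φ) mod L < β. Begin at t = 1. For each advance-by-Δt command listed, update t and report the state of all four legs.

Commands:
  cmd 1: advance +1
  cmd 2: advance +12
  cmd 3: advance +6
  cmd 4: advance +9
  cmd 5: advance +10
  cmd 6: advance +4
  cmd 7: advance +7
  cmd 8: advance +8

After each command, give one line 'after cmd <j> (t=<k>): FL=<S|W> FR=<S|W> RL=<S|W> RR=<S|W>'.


after cmd 1 (t=2): FL=W FR=W RL=S RR=S
after cmd 2 (t=14): FL=W FR=W RL=S RR=S
after cmd 3 (t=20): FL=S FR=S RL=W RR=W
after cmd 4 (t=29): FL=W FR=W RL=S RR=S
after cmd 5 (t=39): FL=W FR=W RL=S RR=S
after cmd 6 (t=43): FL=S FR=S RL=W RR=W
after cmd 7 (t=50): FL=W FR=W RL=S RR=S
after cmd 8 (t=58): FL=S FR=S RL=W RR=W

start t=1: FL=W FR=W RL=S RR=S
cmd 1: advance +1 → t=2, phase=(7,7,1,1) → FL=W FR=W RL=S RR=S
cmd 2: advance +12 → t=14, phase=(7,7,1,1) → FL=W FR=W RL=S RR=S
cmd 3: advance +6 → t=20, phase=(1,1,7,7) → FL=S FR=S RL=W RR=W
cmd 4: advance +9 → t=29, phase=(10,10,4,4) → FL=W FR=W RL=S RR=S
cmd 5: advance +10 → t=39, phase=(8,8,2,2) → FL=W FR=W RL=S RR=S
cmd 6: advance +4 → t=43, phase=(0,0,6,6) → FL=S FR=S RL=W RR=W
cmd 7: advance +7 → t=50, phase=(7,7,1,1) → FL=W FR=W RL=S RR=S
cmd 8: advance +8 → t=58, phase=(3,3,9,9) → FL=S FR=S RL=W RR=W


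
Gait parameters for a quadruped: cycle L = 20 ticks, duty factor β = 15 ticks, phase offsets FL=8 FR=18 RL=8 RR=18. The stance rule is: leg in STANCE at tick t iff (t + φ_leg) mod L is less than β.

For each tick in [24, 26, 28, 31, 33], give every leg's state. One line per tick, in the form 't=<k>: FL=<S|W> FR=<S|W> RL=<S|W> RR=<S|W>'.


t=24: FL=S FR=S RL=S RR=S
t=26: FL=S FR=S RL=S RR=S
t=28: FL=W FR=S RL=W RR=S
t=31: FL=W FR=S RL=W RR=S
t=33: FL=S FR=S RL=S RR=S

t=24: phase=(12,2,12,2) vs β=15 → FL=S FR=S RL=S RR=S
t=26: phase=(14,4,14,4) vs β=15 → FL=S FR=S RL=S RR=S
t=28: phase=(16,6,16,6) vs β=15 → FL=W FR=S RL=W RR=S
t=31: phase=(19,9,19,9) vs β=15 → FL=W FR=S RL=W RR=S
t=33: phase=(1,11,1,11) vs β=15 → FL=S FR=S RL=S RR=S


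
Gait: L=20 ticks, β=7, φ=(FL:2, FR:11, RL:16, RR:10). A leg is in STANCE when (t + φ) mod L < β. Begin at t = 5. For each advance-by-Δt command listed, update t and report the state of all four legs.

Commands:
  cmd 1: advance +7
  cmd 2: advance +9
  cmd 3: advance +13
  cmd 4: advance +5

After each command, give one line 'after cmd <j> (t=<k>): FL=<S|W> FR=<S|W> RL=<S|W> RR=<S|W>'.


start t=5: FL=W FR=W RL=S RR=W
cmd 1: advance +7 → t=12, phase=(14,3,8,2) → FL=W FR=S RL=W RR=S
cmd 2: advance +9 → t=21, phase=(3,12,17,11) → FL=S FR=W RL=W RR=W
cmd 3: advance +13 → t=34, phase=(16,5,10,4) → FL=W FR=S RL=W RR=S
cmd 4: advance +5 → t=39, phase=(1,10,15,9) → FL=S FR=W RL=W RR=W

after cmd 1 (t=12): FL=W FR=S RL=W RR=S
after cmd 2 (t=21): FL=S FR=W RL=W RR=W
after cmd 3 (t=34): FL=W FR=S RL=W RR=S
after cmd 4 (t=39): FL=S FR=W RL=W RR=W


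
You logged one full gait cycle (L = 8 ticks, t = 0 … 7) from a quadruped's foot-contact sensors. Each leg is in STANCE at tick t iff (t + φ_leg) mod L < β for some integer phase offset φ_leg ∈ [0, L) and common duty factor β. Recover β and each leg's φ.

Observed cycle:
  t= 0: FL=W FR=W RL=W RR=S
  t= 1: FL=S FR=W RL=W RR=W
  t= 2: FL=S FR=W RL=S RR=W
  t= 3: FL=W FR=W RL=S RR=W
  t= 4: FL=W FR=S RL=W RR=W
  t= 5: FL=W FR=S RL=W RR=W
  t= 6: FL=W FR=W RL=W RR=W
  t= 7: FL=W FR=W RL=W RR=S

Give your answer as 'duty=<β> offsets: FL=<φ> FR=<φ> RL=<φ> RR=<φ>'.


duty β = stance ticks per leg = 2
FL: stance ticks = 2; W→S at t=1 → φ=7
FR: stance ticks = 2; W→S at t=4 → φ=4
RL: stance ticks = 2; W→S at t=2 → φ=6
RR: stance ticks = 2; W→S at t=7 → φ=1

duty=2 offsets: FL=7 FR=4 RL=6 RR=1


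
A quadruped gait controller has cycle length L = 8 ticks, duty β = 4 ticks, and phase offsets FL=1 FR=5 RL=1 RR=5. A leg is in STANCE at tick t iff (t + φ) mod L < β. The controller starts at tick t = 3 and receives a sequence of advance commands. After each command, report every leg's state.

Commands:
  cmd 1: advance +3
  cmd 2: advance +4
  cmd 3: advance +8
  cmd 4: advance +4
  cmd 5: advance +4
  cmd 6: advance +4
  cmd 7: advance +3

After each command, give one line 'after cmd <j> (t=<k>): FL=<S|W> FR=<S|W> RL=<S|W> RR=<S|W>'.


start t=3: FL=W FR=S RL=W RR=S
cmd 1: advance +3 → t=6, phase=(7,3,7,3) → FL=W FR=S RL=W RR=S
cmd 2: advance +4 → t=10, phase=(3,7,3,7) → FL=S FR=W RL=S RR=W
cmd 3: advance +8 → t=18, phase=(3,7,3,7) → FL=S FR=W RL=S RR=W
cmd 4: advance +4 → t=22, phase=(7,3,7,3) → FL=W FR=S RL=W RR=S
cmd 5: advance +4 → t=26, phase=(3,7,3,7) → FL=S FR=W RL=S RR=W
cmd 6: advance +4 → t=30, phase=(7,3,7,3) → FL=W FR=S RL=W RR=S
cmd 7: advance +3 → t=33, phase=(2,6,2,6) → FL=S FR=W RL=S RR=W

after cmd 1 (t=6): FL=W FR=S RL=W RR=S
after cmd 2 (t=10): FL=S FR=W RL=S RR=W
after cmd 3 (t=18): FL=S FR=W RL=S RR=W
after cmd 4 (t=22): FL=W FR=S RL=W RR=S
after cmd 5 (t=26): FL=S FR=W RL=S RR=W
after cmd 6 (t=30): FL=W FR=S RL=W RR=S
after cmd 7 (t=33): FL=S FR=W RL=S RR=W


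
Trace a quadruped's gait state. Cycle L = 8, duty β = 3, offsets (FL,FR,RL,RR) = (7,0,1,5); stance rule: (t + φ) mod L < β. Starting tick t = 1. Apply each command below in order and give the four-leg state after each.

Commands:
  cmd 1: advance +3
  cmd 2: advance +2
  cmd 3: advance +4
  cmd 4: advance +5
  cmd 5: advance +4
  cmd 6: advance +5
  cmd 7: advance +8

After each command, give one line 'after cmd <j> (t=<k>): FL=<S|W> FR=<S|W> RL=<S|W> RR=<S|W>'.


start t=1: FL=S FR=S RL=S RR=W
cmd 1: advance +3 → t=4, phase=(3,4,5,1) → FL=W FR=W RL=W RR=S
cmd 2: advance +2 → t=6, phase=(5,6,7,3) → FL=W FR=W RL=W RR=W
cmd 3: advance +4 → t=10, phase=(1,2,3,7) → FL=S FR=S RL=W RR=W
cmd 4: advance +5 → t=15, phase=(6,7,0,4) → FL=W FR=W RL=S RR=W
cmd 5: advance +4 → t=19, phase=(2,3,4,0) → FL=S FR=W RL=W RR=S
cmd 6: advance +5 → t=24, phase=(7,0,1,5) → FL=W FR=S RL=S RR=W
cmd 7: advance +8 → t=32, phase=(7,0,1,5) → FL=W FR=S RL=S RR=W

after cmd 1 (t=4): FL=W FR=W RL=W RR=S
after cmd 2 (t=6): FL=W FR=W RL=W RR=W
after cmd 3 (t=10): FL=S FR=S RL=W RR=W
after cmd 4 (t=15): FL=W FR=W RL=S RR=W
after cmd 5 (t=19): FL=S FR=W RL=W RR=S
after cmd 6 (t=24): FL=W FR=S RL=S RR=W
after cmd 7 (t=32): FL=W FR=S RL=S RR=W


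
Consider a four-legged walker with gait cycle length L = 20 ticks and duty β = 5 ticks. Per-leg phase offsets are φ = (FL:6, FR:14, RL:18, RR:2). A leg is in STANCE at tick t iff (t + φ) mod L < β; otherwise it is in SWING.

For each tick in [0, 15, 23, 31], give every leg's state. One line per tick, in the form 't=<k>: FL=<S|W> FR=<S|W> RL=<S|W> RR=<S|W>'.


t=0: phase=(6,14,18,2) vs β=5 → FL=W FR=W RL=W RR=S
t=15: phase=(1,9,13,17) vs β=5 → FL=S FR=W RL=W RR=W
t=23: phase=(9,17,1,5) vs β=5 → FL=W FR=W RL=S RR=W
t=31: phase=(17,5,9,13) vs β=5 → FL=W FR=W RL=W RR=W

t=0: FL=W FR=W RL=W RR=S
t=15: FL=S FR=W RL=W RR=W
t=23: FL=W FR=W RL=S RR=W
t=31: FL=W FR=W RL=W RR=W


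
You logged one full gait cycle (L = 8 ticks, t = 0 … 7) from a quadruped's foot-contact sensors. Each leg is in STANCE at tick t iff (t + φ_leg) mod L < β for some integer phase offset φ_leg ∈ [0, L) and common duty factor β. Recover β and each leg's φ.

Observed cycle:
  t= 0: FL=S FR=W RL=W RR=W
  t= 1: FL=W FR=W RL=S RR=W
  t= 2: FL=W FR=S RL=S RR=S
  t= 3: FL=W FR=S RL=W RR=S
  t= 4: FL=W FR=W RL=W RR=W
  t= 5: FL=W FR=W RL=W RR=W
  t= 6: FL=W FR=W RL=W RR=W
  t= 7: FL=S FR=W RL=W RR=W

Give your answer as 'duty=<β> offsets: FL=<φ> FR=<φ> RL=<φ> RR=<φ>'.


duty=2 offsets: FL=1 FR=6 RL=7 RR=6

duty β = stance ticks per leg = 2
FL: stance ticks = 2; W→S at t=7 → φ=1
FR: stance ticks = 2; W→S at t=2 → φ=6
RL: stance ticks = 2; W→S at t=1 → φ=7
RR: stance ticks = 2; W→S at t=2 → φ=6


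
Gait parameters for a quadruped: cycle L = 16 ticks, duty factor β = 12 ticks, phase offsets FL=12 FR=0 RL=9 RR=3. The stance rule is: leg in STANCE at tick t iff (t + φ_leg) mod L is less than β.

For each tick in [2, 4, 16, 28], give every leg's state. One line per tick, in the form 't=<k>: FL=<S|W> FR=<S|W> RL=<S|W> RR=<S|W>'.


t=2: FL=W FR=S RL=S RR=S
t=4: FL=S FR=S RL=W RR=S
t=16: FL=W FR=S RL=S RR=S
t=28: FL=S FR=W RL=S RR=W

t=2: phase=(14,2,11,5) vs β=12 → FL=W FR=S RL=S RR=S
t=4: phase=(0,4,13,7) vs β=12 → FL=S FR=S RL=W RR=S
t=16: phase=(12,0,9,3) vs β=12 → FL=W FR=S RL=S RR=S
t=28: phase=(8,12,5,15) vs β=12 → FL=S FR=W RL=S RR=W


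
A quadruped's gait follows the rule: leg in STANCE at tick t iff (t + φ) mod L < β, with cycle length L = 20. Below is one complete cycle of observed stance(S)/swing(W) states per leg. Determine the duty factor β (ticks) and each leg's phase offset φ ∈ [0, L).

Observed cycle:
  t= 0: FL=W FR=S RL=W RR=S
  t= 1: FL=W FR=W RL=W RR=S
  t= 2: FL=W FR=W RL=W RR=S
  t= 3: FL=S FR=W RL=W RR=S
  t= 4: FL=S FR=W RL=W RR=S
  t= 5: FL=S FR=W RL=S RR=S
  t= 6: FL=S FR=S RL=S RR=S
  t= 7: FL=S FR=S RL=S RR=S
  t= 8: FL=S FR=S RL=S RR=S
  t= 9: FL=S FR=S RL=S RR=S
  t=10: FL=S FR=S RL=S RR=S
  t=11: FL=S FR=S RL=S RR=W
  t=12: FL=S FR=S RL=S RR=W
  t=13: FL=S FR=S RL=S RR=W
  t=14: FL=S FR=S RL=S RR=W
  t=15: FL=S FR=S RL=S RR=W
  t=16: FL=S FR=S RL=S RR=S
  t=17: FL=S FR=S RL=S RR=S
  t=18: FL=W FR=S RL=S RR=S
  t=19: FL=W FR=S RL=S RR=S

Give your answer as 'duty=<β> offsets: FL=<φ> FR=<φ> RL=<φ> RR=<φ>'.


duty=15 offsets: FL=17 FR=14 RL=15 RR=4

duty β = stance ticks per leg = 15
FL: stance ticks = 15; W→S at t=3 → φ=17
FR: stance ticks = 15; W→S at t=6 → φ=14
RL: stance ticks = 15; W→S at t=5 → φ=15
RR: stance ticks = 15; W→S at t=16 → φ=4


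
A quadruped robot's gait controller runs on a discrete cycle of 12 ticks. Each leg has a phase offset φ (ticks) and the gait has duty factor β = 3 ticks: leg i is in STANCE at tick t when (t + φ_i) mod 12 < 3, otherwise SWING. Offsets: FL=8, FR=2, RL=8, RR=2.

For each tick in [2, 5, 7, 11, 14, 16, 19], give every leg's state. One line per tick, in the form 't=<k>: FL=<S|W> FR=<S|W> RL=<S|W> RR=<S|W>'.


t=2: phase=(10,4,10,4) vs β=3 → FL=W FR=W RL=W RR=W
t=5: phase=(1,7,1,7) vs β=3 → FL=S FR=W RL=S RR=W
t=7: phase=(3,9,3,9) vs β=3 → FL=W FR=W RL=W RR=W
t=11: phase=(7,1,7,1) vs β=3 → FL=W FR=S RL=W RR=S
t=14: phase=(10,4,10,4) vs β=3 → FL=W FR=W RL=W RR=W
t=16: phase=(0,6,0,6) vs β=3 → FL=S FR=W RL=S RR=W
t=19: phase=(3,9,3,9) vs β=3 → FL=W FR=W RL=W RR=W

t=2: FL=W FR=W RL=W RR=W
t=5: FL=S FR=W RL=S RR=W
t=7: FL=W FR=W RL=W RR=W
t=11: FL=W FR=S RL=W RR=S
t=14: FL=W FR=W RL=W RR=W
t=16: FL=S FR=W RL=S RR=W
t=19: FL=W FR=W RL=W RR=W


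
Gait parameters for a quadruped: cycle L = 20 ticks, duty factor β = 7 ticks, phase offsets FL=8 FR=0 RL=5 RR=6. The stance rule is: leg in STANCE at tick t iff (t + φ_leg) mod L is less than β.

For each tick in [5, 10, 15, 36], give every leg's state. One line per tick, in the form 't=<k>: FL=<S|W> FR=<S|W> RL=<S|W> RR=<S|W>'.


t=5: FL=W FR=S RL=W RR=W
t=10: FL=W FR=W RL=W RR=W
t=15: FL=S FR=W RL=S RR=S
t=36: FL=S FR=W RL=S RR=S

t=5: phase=(13,5,10,11) vs β=7 → FL=W FR=S RL=W RR=W
t=10: phase=(18,10,15,16) vs β=7 → FL=W FR=W RL=W RR=W
t=15: phase=(3,15,0,1) vs β=7 → FL=S FR=W RL=S RR=S
t=36: phase=(4,16,1,2) vs β=7 → FL=S FR=W RL=S RR=S


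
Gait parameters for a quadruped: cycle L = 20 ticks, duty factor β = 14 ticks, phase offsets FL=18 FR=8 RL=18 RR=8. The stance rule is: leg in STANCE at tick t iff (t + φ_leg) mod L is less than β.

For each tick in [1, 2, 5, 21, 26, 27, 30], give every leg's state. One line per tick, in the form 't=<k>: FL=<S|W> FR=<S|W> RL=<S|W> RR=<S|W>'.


t=1: FL=W FR=S RL=W RR=S
t=2: FL=S FR=S RL=S RR=S
t=5: FL=S FR=S RL=S RR=S
t=21: FL=W FR=S RL=W RR=S
t=26: FL=S FR=W RL=S RR=W
t=27: FL=S FR=W RL=S RR=W
t=30: FL=S FR=W RL=S RR=W

t=1: phase=(19,9,19,9) vs β=14 → FL=W FR=S RL=W RR=S
t=2: phase=(0,10,0,10) vs β=14 → FL=S FR=S RL=S RR=S
t=5: phase=(3,13,3,13) vs β=14 → FL=S FR=S RL=S RR=S
t=21: phase=(19,9,19,9) vs β=14 → FL=W FR=S RL=W RR=S
t=26: phase=(4,14,4,14) vs β=14 → FL=S FR=W RL=S RR=W
t=27: phase=(5,15,5,15) vs β=14 → FL=S FR=W RL=S RR=W
t=30: phase=(8,18,8,18) vs β=14 → FL=S FR=W RL=S RR=W


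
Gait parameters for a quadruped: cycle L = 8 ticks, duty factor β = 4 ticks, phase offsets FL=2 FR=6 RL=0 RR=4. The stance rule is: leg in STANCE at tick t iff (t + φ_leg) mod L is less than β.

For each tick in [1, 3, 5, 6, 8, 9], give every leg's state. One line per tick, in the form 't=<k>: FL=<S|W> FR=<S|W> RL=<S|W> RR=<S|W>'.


t=1: FL=S FR=W RL=S RR=W
t=3: FL=W FR=S RL=S RR=W
t=5: FL=W FR=S RL=W RR=S
t=6: FL=S FR=W RL=W RR=S
t=8: FL=S FR=W RL=S RR=W
t=9: FL=S FR=W RL=S RR=W

t=1: phase=(3,7,1,5) vs β=4 → FL=S FR=W RL=S RR=W
t=3: phase=(5,1,3,7) vs β=4 → FL=W FR=S RL=S RR=W
t=5: phase=(7,3,5,1) vs β=4 → FL=W FR=S RL=W RR=S
t=6: phase=(0,4,6,2) vs β=4 → FL=S FR=W RL=W RR=S
t=8: phase=(2,6,0,4) vs β=4 → FL=S FR=W RL=S RR=W
t=9: phase=(3,7,1,5) vs β=4 → FL=S FR=W RL=S RR=W


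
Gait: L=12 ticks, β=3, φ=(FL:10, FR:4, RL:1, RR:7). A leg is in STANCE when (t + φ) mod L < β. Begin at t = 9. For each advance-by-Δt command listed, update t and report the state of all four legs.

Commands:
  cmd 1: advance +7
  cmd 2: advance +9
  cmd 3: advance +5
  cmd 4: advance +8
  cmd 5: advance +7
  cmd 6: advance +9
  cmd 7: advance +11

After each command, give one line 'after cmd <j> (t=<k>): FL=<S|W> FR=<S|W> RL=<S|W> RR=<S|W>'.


after cmd 1 (t=16): FL=S FR=W RL=W RR=W
after cmd 2 (t=25): FL=W FR=W RL=S RR=W
after cmd 3 (t=30): FL=W FR=W RL=W RR=S
after cmd 4 (t=38): FL=S FR=W RL=W RR=W
after cmd 5 (t=45): FL=W FR=S RL=W RR=W
after cmd 6 (t=54): FL=W FR=W RL=W RR=S
after cmd 7 (t=65): FL=W FR=W RL=W RR=S

start t=9: FL=W FR=S RL=W RR=W
cmd 1: advance +7 → t=16, phase=(2,8,5,11) → FL=S FR=W RL=W RR=W
cmd 2: advance +9 → t=25, phase=(11,5,2,8) → FL=W FR=W RL=S RR=W
cmd 3: advance +5 → t=30, phase=(4,10,7,1) → FL=W FR=W RL=W RR=S
cmd 4: advance +8 → t=38, phase=(0,6,3,9) → FL=S FR=W RL=W RR=W
cmd 5: advance +7 → t=45, phase=(7,1,10,4) → FL=W FR=S RL=W RR=W
cmd 6: advance +9 → t=54, phase=(4,10,7,1) → FL=W FR=W RL=W RR=S
cmd 7: advance +11 → t=65, phase=(3,9,6,0) → FL=W FR=W RL=W RR=S


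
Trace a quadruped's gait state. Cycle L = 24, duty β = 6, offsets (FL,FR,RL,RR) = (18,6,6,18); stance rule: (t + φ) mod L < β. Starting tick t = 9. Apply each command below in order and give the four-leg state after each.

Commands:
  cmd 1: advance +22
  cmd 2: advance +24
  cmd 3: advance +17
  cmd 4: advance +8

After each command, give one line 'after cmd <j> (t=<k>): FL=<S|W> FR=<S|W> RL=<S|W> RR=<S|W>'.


start t=9: FL=S FR=W RL=W RR=S
cmd 1: advance +22 → t=31, phase=(1,13,13,1) → FL=S FR=W RL=W RR=S
cmd 2: advance +24 → t=55, phase=(1,13,13,1) → FL=S FR=W RL=W RR=S
cmd 3: advance +17 → t=72, phase=(18,6,6,18) → FL=W FR=W RL=W RR=W
cmd 4: advance +8 → t=80, phase=(2,14,14,2) → FL=S FR=W RL=W RR=S

after cmd 1 (t=31): FL=S FR=W RL=W RR=S
after cmd 2 (t=55): FL=S FR=W RL=W RR=S
after cmd 3 (t=72): FL=W FR=W RL=W RR=W
after cmd 4 (t=80): FL=S FR=W RL=W RR=S


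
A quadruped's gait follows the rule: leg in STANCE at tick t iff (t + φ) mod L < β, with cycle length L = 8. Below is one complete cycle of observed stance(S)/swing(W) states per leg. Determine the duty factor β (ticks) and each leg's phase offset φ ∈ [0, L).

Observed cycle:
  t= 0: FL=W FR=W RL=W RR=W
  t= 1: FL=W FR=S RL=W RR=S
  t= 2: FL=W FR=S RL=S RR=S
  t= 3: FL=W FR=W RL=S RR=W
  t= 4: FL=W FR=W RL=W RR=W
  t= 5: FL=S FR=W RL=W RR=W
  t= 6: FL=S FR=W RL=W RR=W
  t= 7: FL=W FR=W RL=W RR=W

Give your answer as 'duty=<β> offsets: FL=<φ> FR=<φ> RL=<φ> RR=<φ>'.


duty β = stance ticks per leg = 2
FL: stance ticks = 2; W→S at t=5 → φ=3
FR: stance ticks = 2; W→S at t=1 → φ=7
RL: stance ticks = 2; W→S at t=2 → φ=6
RR: stance ticks = 2; W→S at t=1 → φ=7

duty=2 offsets: FL=3 FR=7 RL=6 RR=7


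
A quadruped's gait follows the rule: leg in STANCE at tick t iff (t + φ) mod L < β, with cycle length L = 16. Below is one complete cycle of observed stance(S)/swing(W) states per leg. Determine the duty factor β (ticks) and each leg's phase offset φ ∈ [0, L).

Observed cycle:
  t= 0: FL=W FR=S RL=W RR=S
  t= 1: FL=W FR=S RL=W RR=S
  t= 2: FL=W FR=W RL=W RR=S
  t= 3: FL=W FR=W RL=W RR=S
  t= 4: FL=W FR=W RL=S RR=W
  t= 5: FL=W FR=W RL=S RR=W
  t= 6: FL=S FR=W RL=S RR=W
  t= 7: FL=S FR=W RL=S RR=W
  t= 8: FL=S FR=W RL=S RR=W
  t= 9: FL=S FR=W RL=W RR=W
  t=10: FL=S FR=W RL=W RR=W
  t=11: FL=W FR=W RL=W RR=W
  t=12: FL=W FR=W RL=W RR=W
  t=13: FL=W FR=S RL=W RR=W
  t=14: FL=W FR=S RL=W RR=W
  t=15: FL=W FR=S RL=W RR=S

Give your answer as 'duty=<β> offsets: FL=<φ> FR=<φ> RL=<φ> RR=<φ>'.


duty=5 offsets: FL=10 FR=3 RL=12 RR=1

duty β = stance ticks per leg = 5
FL: stance ticks = 5; W→S at t=6 → φ=10
FR: stance ticks = 5; W→S at t=13 → φ=3
RL: stance ticks = 5; W→S at t=4 → φ=12
RR: stance ticks = 5; W→S at t=15 → φ=1


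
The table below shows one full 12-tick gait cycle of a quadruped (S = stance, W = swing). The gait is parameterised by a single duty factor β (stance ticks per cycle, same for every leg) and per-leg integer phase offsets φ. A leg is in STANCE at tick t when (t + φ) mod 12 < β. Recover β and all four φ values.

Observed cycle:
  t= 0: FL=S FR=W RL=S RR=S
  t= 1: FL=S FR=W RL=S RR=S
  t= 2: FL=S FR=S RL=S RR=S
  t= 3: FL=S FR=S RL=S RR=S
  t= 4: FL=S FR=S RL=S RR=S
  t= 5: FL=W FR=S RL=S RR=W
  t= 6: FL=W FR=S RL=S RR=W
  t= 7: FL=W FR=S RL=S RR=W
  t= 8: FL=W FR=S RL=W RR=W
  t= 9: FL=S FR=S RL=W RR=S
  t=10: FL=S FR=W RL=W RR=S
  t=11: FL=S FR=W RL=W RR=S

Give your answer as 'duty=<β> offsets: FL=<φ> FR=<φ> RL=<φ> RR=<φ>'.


duty β = stance ticks per leg = 8
FL: stance ticks = 8; W→S at t=9 → φ=3
FR: stance ticks = 8; W→S at t=2 → φ=10
RL: stance ticks = 8; W→S at t=0 → φ=0
RR: stance ticks = 8; W→S at t=9 → φ=3

duty=8 offsets: FL=3 FR=10 RL=0 RR=3


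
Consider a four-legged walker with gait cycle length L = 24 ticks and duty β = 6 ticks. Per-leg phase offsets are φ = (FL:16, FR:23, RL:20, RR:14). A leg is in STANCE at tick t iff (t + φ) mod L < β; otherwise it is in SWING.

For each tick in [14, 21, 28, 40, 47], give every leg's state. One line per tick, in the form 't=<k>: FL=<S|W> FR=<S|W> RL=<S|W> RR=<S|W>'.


t=14: FL=W FR=W RL=W RR=S
t=21: FL=W FR=W RL=W RR=W
t=28: FL=W FR=S RL=S RR=W
t=40: FL=W FR=W RL=W RR=W
t=47: FL=W FR=W RL=W RR=W

t=14: phase=(6,13,10,4) vs β=6 → FL=W FR=W RL=W RR=S
t=21: phase=(13,20,17,11) vs β=6 → FL=W FR=W RL=W RR=W
t=28: phase=(20,3,0,18) vs β=6 → FL=W FR=S RL=S RR=W
t=40: phase=(8,15,12,6) vs β=6 → FL=W FR=W RL=W RR=W
t=47: phase=(15,22,19,13) vs β=6 → FL=W FR=W RL=W RR=W


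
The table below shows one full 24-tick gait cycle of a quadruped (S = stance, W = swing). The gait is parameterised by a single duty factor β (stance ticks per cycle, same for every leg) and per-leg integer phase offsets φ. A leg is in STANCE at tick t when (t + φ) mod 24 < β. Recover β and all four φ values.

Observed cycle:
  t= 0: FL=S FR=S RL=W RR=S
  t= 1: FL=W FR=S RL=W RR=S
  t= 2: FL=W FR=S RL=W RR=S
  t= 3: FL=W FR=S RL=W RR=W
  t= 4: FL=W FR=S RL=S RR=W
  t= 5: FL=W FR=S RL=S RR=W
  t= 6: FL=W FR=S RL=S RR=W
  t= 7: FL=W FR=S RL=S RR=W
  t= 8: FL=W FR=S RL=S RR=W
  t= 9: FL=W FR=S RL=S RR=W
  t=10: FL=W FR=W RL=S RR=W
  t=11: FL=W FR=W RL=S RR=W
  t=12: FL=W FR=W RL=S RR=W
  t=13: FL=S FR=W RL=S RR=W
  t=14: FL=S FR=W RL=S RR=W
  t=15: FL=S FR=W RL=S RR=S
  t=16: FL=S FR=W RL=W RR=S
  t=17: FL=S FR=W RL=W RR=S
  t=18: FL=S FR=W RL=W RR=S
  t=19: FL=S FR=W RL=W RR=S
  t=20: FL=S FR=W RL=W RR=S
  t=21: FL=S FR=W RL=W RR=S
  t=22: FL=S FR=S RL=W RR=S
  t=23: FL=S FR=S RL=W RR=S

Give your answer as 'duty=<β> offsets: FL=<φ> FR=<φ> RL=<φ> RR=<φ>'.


duty β = stance ticks per leg = 12
FL: stance ticks = 12; W→S at t=13 → φ=11
FR: stance ticks = 12; W→S at t=22 → φ=2
RL: stance ticks = 12; W→S at t=4 → φ=20
RR: stance ticks = 12; W→S at t=15 → φ=9

duty=12 offsets: FL=11 FR=2 RL=20 RR=9


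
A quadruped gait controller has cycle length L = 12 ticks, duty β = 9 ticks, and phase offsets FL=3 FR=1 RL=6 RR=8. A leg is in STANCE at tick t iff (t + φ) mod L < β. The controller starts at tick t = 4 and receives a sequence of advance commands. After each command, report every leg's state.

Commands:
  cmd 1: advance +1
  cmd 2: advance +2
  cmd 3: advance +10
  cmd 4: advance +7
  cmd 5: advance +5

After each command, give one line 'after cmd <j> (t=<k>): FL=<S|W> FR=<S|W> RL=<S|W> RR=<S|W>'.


start t=4: FL=S FR=S RL=W RR=S
cmd 1: advance +1 → t=5, phase=(8,6,11,1) → FL=S FR=S RL=W RR=S
cmd 2: advance +2 → t=7, phase=(10,8,1,3) → FL=W FR=S RL=S RR=S
cmd 3: advance +10 → t=17, phase=(8,6,11,1) → FL=S FR=S RL=W RR=S
cmd 4: advance +7 → t=24, phase=(3,1,6,8) → FL=S FR=S RL=S RR=S
cmd 5: advance +5 → t=29, phase=(8,6,11,1) → FL=S FR=S RL=W RR=S

after cmd 1 (t=5): FL=S FR=S RL=W RR=S
after cmd 2 (t=7): FL=W FR=S RL=S RR=S
after cmd 3 (t=17): FL=S FR=S RL=W RR=S
after cmd 4 (t=24): FL=S FR=S RL=S RR=S
after cmd 5 (t=29): FL=S FR=S RL=W RR=S


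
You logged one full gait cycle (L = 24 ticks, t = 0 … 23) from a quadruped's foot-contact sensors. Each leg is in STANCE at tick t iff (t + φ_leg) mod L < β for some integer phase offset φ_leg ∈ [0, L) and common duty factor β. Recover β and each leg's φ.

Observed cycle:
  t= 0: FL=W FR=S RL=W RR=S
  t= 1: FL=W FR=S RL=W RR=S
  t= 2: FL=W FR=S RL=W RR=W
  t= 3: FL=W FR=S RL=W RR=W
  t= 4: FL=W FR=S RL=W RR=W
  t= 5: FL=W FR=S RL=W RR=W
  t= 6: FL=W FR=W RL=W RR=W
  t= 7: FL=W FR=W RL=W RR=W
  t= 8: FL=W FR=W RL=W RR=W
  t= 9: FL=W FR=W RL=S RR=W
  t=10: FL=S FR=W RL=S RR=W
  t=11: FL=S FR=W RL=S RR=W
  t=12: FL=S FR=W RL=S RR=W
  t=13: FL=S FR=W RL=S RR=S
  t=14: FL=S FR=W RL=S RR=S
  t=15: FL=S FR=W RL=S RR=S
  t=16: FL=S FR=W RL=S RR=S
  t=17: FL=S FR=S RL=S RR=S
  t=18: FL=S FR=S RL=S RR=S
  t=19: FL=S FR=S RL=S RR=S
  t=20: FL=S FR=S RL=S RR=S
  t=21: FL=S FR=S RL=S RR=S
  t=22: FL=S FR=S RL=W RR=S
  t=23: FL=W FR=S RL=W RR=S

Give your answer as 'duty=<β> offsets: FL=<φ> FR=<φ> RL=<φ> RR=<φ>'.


duty β = stance ticks per leg = 13
FL: stance ticks = 13; W→S at t=10 → φ=14
FR: stance ticks = 13; W→S at t=17 → φ=7
RL: stance ticks = 13; W→S at t=9 → φ=15
RR: stance ticks = 13; W→S at t=13 → φ=11

duty=13 offsets: FL=14 FR=7 RL=15 RR=11


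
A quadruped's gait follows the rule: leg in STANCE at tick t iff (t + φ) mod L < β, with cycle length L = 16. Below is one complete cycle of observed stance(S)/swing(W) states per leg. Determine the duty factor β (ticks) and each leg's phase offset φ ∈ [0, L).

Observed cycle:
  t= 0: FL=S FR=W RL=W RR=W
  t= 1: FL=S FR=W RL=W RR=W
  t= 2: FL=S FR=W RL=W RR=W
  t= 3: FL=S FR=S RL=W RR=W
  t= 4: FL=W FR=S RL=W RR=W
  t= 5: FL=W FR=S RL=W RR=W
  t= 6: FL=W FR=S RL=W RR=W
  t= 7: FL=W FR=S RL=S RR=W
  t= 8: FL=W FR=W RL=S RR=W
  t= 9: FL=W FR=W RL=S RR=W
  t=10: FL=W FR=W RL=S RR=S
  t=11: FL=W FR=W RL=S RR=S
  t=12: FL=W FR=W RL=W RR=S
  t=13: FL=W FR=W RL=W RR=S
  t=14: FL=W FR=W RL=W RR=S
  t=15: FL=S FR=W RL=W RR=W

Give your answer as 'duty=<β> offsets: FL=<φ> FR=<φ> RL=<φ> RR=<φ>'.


duty=5 offsets: FL=1 FR=13 RL=9 RR=6

duty β = stance ticks per leg = 5
FL: stance ticks = 5; W→S at t=15 → φ=1
FR: stance ticks = 5; W→S at t=3 → φ=13
RL: stance ticks = 5; W→S at t=7 → φ=9
RR: stance ticks = 5; W→S at t=10 → φ=6


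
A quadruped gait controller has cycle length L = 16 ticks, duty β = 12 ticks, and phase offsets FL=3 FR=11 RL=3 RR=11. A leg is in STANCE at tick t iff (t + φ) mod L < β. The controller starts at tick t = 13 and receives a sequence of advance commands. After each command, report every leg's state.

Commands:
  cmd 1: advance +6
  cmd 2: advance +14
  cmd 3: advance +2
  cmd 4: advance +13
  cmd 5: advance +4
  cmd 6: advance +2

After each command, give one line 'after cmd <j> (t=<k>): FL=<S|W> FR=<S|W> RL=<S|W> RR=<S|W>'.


start t=13: FL=S FR=S RL=S RR=S
cmd 1: advance +6 → t=19, phase=(6,14,6,14) → FL=S FR=W RL=S RR=W
cmd 2: advance +14 → t=33, phase=(4,12,4,12) → FL=S FR=W RL=S RR=W
cmd 3: advance +2 → t=35, phase=(6,14,6,14) → FL=S FR=W RL=S RR=W
cmd 4: advance +13 → t=48, phase=(3,11,3,11) → FL=S FR=S RL=S RR=S
cmd 5: advance +4 → t=52, phase=(7,15,7,15) → FL=S FR=W RL=S RR=W
cmd 6: advance +2 → t=54, phase=(9,1,9,1) → FL=S FR=S RL=S RR=S

after cmd 1 (t=19): FL=S FR=W RL=S RR=W
after cmd 2 (t=33): FL=S FR=W RL=S RR=W
after cmd 3 (t=35): FL=S FR=W RL=S RR=W
after cmd 4 (t=48): FL=S FR=S RL=S RR=S
after cmd 5 (t=52): FL=S FR=W RL=S RR=W
after cmd 6 (t=54): FL=S FR=S RL=S RR=S


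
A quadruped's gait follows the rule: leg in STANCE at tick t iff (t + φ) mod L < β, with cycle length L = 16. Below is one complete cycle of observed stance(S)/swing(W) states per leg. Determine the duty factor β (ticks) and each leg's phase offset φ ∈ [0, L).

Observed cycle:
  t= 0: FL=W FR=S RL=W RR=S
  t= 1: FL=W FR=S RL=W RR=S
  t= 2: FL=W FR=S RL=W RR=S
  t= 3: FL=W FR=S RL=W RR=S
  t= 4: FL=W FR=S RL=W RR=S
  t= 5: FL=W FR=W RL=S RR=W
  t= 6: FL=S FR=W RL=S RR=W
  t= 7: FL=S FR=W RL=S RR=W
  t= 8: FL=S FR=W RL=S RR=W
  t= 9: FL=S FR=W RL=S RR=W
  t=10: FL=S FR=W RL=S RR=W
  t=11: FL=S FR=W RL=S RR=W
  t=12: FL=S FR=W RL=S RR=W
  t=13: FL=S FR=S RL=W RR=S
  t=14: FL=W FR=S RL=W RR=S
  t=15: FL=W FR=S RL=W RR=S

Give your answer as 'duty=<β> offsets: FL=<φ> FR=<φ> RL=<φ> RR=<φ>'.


duty=8 offsets: FL=10 FR=3 RL=11 RR=3

duty β = stance ticks per leg = 8
FL: stance ticks = 8; W→S at t=6 → φ=10
FR: stance ticks = 8; W→S at t=13 → φ=3
RL: stance ticks = 8; W→S at t=5 → φ=11
RR: stance ticks = 8; W→S at t=13 → φ=3


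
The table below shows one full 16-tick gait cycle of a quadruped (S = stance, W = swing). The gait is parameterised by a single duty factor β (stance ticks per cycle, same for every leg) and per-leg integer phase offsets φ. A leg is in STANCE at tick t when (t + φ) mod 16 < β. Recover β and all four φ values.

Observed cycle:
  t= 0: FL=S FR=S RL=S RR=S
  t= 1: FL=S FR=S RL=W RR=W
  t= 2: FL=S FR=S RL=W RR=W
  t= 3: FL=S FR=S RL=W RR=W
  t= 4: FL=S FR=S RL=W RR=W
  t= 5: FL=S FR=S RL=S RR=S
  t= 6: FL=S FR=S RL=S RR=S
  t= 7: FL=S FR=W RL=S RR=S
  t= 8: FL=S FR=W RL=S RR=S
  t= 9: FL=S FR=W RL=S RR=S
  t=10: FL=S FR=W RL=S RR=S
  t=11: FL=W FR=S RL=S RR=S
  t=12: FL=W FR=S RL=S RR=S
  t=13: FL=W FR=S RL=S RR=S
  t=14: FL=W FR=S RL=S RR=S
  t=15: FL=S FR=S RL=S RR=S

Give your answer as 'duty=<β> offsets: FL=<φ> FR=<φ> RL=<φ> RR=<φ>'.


duty=12 offsets: FL=1 FR=5 RL=11 RR=11

duty β = stance ticks per leg = 12
FL: stance ticks = 12; W→S at t=15 → φ=1
FR: stance ticks = 12; W→S at t=11 → φ=5
RL: stance ticks = 12; W→S at t=5 → φ=11
RR: stance ticks = 12; W→S at t=5 → φ=11


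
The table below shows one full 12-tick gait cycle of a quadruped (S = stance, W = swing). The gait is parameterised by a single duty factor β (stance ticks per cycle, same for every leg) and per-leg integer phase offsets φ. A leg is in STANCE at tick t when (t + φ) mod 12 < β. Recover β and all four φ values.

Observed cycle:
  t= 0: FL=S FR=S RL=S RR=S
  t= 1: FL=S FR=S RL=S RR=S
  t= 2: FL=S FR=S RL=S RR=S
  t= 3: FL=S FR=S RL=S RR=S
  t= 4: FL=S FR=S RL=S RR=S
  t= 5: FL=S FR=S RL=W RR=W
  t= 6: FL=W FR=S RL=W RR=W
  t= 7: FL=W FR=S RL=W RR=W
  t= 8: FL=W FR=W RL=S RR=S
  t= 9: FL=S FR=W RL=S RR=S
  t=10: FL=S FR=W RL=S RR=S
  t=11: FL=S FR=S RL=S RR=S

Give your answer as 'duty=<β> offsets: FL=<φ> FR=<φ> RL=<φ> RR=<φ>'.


duty β = stance ticks per leg = 9
FL: stance ticks = 9; W→S at t=9 → φ=3
FR: stance ticks = 9; W→S at t=11 → φ=1
RL: stance ticks = 9; W→S at t=8 → φ=4
RR: stance ticks = 9; W→S at t=8 → φ=4

duty=9 offsets: FL=3 FR=1 RL=4 RR=4


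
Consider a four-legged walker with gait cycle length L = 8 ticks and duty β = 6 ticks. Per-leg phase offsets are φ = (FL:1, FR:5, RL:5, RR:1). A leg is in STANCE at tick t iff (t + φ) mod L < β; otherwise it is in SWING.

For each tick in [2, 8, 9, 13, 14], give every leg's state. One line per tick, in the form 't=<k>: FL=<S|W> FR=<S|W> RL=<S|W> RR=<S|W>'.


t=2: phase=(3,7,7,3) vs β=6 → FL=S FR=W RL=W RR=S
t=8: phase=(1,5,5,1) vs β=6 → FL=S FR=S RL=S RR=S
t=9: phase=(2,6,6,2) vs β=6 → FL=S FR=W RL=W RR=S
t=13: phase=(6,2,2,6) vs β=6 → FL=W FR=S RL=S RR=W
t=14: phase=(7,3,3,7) vs β=6 → FL=W FR=S RL=S RR=W

t=2: FL=S FR=W RL=W RR=S
t=8: FL=S FR=S RL=S RR=S
t=9: FL=S FR=W RL=W RR=S
t=13: FL=W FR=S RL=S RR=W
t=14: FL=W FR=S RL=S RR=W


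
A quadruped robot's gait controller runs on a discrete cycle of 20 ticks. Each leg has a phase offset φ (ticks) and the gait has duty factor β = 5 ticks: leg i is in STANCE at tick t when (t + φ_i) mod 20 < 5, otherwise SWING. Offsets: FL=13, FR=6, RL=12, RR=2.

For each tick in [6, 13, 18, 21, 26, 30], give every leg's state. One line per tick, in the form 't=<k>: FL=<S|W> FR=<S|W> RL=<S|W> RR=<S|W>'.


t=6: phase=(19,12,18,8) vs β=5 → FL=W FR=W RL=W RR=W
t=13: phase=(6,19,5,15) vs β=5 → FL=W FR=W RL=W RR=W
t=18: phase=(11,4,10,0) vs β=5 → FL=W FR=S RL=W RR=S
t=21: phase=(14,7,13,3) vs β=5 → FL=W FR=W RL=W RR=S
t=26: phase=(19,12,18,8) vs β=5 → FL=W FR=W RL=W RR=W
t=30: phase=(3,16,2,12) vs β=5 → FL=S FR=W RL=S RR=W

t=6: FL=W FR=W RL=W RR=W
t=13: FL=W FR=W RL=W RR=W
t=18: FL=W FR=S RL=W RR=S
t=21: FL=W FR=W RL=W RR=S
t=26: FL=W FR=W RL=W RR=W
t=30: FL=S FR=W RL=S RR=W
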